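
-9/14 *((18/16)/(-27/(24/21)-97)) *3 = 243/13510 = 0.02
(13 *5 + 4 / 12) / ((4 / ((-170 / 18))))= -4165 / 27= -154.26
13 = 13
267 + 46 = 313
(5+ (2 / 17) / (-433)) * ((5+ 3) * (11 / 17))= 3238664 / 125137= 25.88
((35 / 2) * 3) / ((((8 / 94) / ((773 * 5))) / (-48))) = -114442650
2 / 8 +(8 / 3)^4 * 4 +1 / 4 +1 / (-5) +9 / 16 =1316309 / 6480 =203.13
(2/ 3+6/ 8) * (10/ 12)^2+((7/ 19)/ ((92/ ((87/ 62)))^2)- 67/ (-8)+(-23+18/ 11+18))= 1100717993467/ 183598481088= 6.00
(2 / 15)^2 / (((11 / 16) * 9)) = 64 / 22275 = 0.00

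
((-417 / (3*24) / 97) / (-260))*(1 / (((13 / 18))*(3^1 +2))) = 417 / 6557200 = 0.00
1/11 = 0.09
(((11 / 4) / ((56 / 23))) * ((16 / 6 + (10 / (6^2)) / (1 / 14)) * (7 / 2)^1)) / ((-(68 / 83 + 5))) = -53867 / 12096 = -4.45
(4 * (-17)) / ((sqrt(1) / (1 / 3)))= -68 / 3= -22.67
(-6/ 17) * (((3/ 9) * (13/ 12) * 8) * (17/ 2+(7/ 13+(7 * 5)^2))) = -1258.24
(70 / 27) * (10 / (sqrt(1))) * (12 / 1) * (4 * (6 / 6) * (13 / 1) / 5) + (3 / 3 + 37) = 29462 / 9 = 3273.56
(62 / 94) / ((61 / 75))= 2325 / 2867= 0.81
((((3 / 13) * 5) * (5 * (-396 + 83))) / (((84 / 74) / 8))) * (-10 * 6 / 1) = 69486000 / 91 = 763582.42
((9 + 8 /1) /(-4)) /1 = -17 /4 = -4.25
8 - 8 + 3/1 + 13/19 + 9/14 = 1151/266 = 4.33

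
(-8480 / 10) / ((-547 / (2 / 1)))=1696 / 547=3.10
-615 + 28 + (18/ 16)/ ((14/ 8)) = -8209/ 14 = -586.36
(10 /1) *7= 70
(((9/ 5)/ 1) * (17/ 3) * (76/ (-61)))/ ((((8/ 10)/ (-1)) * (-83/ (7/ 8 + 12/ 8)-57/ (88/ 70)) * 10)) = -405042/ 20471905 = -0.02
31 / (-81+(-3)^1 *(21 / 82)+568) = 2542 / 39871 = 0.06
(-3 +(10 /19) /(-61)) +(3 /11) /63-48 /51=-17957410 /4551393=-3.95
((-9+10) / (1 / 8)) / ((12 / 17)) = 34 / 3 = 11.33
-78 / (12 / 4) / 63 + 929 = 58501 / 63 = 928.59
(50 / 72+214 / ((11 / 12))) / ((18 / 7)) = 649061 / 7128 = 91.06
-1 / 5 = -0.20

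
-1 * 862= -862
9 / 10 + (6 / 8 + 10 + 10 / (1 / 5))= 1233 / 20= 61.65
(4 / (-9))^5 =-1024 / 59049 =-0.02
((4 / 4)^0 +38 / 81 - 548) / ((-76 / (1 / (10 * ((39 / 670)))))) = 12.35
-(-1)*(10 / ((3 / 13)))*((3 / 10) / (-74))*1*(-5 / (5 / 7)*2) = 91 / 37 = 2.46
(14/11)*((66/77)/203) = 12/2233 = 0.01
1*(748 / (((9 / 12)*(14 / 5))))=7480 / 21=356.19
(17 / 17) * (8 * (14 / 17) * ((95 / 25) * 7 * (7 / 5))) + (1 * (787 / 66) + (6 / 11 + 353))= 17133377 / 28050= 610.82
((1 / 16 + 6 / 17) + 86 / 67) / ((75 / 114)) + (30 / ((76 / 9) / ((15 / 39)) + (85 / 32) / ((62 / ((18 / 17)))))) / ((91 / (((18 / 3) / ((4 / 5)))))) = 54865897452267 / 20359171905800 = 2.69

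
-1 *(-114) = 114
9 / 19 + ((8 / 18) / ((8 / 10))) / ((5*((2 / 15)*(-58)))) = 3037 / 6612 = 0.46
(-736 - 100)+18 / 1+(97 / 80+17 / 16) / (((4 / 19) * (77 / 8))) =-179713 / 220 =-816.88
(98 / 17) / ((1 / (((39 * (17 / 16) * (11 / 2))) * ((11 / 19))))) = 231231 / 304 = 760.63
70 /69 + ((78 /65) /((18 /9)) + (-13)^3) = -2195.39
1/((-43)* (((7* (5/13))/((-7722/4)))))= 50193/3010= 16.68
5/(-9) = -5/9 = -0.56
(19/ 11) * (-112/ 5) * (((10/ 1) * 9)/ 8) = -4788/ 11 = -435.27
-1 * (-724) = 724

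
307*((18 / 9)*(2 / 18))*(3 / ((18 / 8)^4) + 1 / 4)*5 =4928885 / 39366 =125.21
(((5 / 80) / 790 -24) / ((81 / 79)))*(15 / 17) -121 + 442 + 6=4499617 / 14688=306.35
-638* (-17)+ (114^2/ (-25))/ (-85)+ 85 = 23241371/ 2125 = 10937.12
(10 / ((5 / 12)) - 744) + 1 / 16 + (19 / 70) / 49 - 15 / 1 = -20166533 / 27440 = -734.93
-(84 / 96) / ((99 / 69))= -0.61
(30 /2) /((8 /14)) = 105 /4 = 26.25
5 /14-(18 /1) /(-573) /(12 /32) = 1179 /2674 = 0.44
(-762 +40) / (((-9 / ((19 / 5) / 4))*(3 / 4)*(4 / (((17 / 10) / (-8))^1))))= -116603 / 21600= -5.40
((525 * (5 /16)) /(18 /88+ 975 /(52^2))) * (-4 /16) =-125125 /1724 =-72.58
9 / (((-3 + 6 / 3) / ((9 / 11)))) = -81 / 11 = -7.36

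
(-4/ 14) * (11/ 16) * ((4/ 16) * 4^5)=-352/ 7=-50.29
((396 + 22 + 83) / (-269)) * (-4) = 2004 / 269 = 7.45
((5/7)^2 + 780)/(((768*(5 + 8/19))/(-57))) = -13806445/1292032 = -10.69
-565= -565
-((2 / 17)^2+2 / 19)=-654 / 5491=-0.12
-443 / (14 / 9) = -3987 / 14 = -284.79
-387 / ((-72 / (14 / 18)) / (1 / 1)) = 301 / 72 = 4.18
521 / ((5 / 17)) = 8857 / 5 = 1771.40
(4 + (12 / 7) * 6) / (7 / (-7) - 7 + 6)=-50 / 7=-7.14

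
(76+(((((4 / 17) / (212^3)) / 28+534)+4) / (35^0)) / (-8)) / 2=4.37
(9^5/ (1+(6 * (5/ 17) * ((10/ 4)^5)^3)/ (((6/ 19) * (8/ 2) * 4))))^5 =40379127532336257408461203894662719357537787855631521153024/ 204821257129307384434569190800670532449777911190233802234782851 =0.00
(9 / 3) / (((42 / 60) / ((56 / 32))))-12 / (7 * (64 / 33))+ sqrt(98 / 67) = 7.83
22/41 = 0.54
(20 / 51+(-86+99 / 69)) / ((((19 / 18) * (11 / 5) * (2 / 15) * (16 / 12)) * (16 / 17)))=-66646125 / 307648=-216.63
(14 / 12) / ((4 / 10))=35 / 12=2.92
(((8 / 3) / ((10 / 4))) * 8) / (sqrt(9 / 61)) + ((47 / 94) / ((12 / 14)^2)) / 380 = 49 / 27360 + 128 * sqrt(61) / 45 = 22.22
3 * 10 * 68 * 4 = 8160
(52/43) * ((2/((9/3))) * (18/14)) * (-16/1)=-4992/301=-16.58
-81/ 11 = -7.36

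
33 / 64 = 0.52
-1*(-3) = 3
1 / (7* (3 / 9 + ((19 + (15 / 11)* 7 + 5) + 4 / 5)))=165 / 40054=0.00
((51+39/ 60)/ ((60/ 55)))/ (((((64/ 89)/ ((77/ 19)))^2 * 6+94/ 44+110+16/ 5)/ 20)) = 2668237445335/ 325529029278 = 8.20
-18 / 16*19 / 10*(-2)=171 / 40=4.28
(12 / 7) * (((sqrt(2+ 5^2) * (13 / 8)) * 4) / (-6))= -39 * sqrt(3) / 7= -9.65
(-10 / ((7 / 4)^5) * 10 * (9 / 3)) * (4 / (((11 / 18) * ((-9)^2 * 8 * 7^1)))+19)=-1348403200 / 3882417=-347.31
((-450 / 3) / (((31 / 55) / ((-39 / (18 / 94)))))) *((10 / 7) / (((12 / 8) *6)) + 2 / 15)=30916600 / 1953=15830.31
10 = 10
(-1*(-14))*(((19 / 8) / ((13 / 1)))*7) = 931 / 52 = 17.90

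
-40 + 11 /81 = -39.86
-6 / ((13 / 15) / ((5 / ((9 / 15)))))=-750 / 13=-57.69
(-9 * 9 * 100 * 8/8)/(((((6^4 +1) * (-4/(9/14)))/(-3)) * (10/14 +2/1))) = -54675/49286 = -1.11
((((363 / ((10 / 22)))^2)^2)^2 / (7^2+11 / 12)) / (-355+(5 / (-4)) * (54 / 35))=-10856848142443587713923937318568 / 1169219921875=-9285548372314067755.39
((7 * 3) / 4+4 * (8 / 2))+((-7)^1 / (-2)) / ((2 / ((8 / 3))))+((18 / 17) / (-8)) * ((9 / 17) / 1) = 22409 / 867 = 25.85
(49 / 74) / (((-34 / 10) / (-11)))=2695 / 1258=2.14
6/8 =3/4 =0.75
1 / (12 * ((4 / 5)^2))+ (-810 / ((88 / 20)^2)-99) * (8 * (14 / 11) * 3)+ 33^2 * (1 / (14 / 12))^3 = -3616.07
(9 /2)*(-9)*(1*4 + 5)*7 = -5103 /2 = -2551.50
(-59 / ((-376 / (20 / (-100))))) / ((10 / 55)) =-649 / 3760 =-0.17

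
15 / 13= 1.15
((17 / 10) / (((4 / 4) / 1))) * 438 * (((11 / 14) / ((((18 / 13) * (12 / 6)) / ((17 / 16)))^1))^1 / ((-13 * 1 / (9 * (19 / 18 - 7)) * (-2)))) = -24831169 / 53760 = -461.89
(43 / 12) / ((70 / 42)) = 43 / 20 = 2.15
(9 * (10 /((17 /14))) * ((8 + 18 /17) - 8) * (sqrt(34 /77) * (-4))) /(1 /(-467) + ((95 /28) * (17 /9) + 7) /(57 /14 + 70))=-6645447360 * sqrt(2618) /291594149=-1166.09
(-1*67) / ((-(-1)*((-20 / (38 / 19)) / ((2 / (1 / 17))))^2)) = -19363 / 25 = -774.52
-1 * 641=-641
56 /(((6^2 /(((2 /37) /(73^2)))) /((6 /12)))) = 14 /1774557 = 0.00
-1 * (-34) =34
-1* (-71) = 71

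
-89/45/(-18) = 89/810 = 0.11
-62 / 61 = -1.02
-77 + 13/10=-757/10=-75.70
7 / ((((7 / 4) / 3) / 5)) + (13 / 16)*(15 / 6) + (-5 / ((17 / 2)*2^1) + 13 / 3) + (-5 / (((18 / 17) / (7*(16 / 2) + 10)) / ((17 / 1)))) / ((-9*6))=7234769 / 44064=164.19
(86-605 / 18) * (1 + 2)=943 / 6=157.17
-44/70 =-22/35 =-0.63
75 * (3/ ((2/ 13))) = 1462.50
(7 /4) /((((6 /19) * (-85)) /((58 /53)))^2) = 2125207 /730620900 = 0.00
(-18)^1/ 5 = -18/ 5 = -3.60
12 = 12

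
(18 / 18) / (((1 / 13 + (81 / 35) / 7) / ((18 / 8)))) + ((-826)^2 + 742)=683023.52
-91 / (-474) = 91 / 474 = 0.19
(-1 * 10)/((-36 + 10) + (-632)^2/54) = -27/19901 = -0.00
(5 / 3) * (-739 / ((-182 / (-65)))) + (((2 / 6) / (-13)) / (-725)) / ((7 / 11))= -174126853 / 395850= -439.88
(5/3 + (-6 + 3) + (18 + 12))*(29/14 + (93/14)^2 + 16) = 1783.04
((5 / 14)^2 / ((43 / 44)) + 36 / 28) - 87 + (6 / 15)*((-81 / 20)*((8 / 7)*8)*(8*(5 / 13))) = -17962661 / 136955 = -131.16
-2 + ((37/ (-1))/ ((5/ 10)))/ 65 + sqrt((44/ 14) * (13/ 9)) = -204/ 65 + sqrt(2002)/ 21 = -1.01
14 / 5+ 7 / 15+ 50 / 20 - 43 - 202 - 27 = -7987 / 30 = -266.23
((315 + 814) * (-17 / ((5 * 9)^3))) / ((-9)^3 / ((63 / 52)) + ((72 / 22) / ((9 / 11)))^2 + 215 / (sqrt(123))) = 40439651 * sqrt(123) / 37641276669375 + 903376124 / 2509418444625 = 0.00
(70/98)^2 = 0.51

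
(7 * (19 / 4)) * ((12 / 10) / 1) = 399 / 10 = 39.90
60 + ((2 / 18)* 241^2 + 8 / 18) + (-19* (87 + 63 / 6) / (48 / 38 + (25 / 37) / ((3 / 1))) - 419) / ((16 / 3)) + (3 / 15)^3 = 700846800407 / 113004000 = 6201.96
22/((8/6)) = 33/2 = 16.50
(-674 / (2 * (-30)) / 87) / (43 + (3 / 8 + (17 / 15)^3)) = 101100 / 35102441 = 0.00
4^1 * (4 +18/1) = 88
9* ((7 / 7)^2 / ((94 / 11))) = 99 / 94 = 1.05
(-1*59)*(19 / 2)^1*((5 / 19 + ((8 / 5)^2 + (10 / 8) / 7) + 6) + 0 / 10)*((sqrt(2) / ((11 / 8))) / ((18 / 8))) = -28254628*sqrt(2) / 17325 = -2306.38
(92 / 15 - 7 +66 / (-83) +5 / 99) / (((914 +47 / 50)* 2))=-331010 / 375903099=-0.00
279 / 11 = 25.36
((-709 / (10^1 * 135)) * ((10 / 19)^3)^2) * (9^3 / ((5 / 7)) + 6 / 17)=-11.40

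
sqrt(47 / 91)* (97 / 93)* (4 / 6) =194* sqrt(4277) / 25389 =0.50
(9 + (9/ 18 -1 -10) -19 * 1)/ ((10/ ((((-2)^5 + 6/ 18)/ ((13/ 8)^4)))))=797696/ 85683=9.31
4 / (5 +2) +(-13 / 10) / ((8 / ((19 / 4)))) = -449 / 2240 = -0.20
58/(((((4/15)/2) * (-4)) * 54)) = -2.01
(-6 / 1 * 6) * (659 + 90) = -26964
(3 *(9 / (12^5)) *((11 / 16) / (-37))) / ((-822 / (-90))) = -55 / 249151488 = -0.00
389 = 389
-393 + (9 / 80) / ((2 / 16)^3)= -1677 / 5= -335.40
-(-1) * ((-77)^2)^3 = 208422380089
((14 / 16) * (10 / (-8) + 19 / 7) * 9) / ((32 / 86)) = 15867 / 512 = 30.99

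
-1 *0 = 0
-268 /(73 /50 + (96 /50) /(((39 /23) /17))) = -174200 /13461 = -12.94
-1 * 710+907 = 197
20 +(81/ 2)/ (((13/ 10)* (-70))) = 3559/ 182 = 19.55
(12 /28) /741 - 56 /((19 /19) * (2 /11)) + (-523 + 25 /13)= -1433473 /1729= -829.08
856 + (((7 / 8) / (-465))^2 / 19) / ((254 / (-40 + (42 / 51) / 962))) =467456238134194223 / 546093736156800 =856.00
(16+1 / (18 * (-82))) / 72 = 23615 / 106272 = 0.22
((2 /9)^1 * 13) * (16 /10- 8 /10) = 104 /45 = 2.31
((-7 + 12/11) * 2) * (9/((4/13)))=-7605/22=-345.68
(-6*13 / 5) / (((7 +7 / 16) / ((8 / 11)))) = -9984 / 6545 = -1.53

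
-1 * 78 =-78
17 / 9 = 1.89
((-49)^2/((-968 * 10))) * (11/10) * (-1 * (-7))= -16807/8800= -1.91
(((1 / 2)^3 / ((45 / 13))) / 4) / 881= 13 / 1268640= 0.00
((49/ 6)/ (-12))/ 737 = -49/ 53064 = -0.00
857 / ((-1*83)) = -857 / 83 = -10.33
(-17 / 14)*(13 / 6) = -221 / 84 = -2.63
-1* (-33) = 33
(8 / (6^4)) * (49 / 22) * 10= 245 / 1782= 0.14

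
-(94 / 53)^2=-8836 / 2809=-3.15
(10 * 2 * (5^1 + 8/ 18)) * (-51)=-16660/ 3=-5553.33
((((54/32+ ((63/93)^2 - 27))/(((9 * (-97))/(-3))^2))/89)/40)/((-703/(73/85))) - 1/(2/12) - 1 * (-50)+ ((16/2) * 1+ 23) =2308194229517739653/30775923060195200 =75.00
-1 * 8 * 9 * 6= -432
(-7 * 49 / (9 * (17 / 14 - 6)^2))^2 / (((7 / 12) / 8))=20661046784 / 544080267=37.97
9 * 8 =72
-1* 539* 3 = -1617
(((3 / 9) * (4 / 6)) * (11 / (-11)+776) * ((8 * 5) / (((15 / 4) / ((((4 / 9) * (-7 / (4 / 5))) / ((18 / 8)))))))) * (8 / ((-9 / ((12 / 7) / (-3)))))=-31744000 / 19683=-1612.76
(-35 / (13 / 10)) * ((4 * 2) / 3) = -2800 / 39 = -71.79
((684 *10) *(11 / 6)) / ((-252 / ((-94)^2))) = -9233620 / 21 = -439696.19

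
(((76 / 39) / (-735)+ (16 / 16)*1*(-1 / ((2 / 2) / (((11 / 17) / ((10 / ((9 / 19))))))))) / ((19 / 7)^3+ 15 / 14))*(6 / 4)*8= -17266564 / 910322205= -0.02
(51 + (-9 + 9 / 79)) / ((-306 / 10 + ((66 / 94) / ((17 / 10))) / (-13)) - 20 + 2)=-57595915 / 66509863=-0.87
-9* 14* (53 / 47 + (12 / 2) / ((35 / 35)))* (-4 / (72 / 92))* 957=206463180 / 47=4392833.62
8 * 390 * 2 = 6240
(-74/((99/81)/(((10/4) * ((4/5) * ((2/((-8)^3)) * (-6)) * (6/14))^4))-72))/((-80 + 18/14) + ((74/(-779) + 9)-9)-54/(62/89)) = 6479427087/1604894218008072368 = 0.00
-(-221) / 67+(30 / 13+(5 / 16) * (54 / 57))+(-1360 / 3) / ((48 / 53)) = -589393261 / 1191528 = -494.65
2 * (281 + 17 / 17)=564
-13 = -13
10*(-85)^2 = 72250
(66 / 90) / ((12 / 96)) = 5.87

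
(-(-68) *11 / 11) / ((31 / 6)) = 408 / 31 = 13.16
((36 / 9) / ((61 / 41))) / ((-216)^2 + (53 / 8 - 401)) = 1312 / 22575673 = 0.00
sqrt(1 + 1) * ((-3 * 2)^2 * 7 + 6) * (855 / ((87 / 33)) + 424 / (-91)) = 217638222 * sqrt(2) / 2639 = 116630.13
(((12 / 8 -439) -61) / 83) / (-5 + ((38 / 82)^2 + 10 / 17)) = 1.43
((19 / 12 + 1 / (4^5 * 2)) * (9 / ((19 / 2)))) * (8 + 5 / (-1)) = 87579 / 19456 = 4.50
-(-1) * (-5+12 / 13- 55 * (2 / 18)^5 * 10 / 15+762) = 1745427961 / 2302911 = 757.92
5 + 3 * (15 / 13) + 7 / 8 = 971 / 104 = 9.34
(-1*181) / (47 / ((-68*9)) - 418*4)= 110772 / 1023311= 0.11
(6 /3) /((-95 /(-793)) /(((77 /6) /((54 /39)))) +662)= 793793 /262750613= 0.00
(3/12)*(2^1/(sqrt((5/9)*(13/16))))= 6*sqrt(65)/65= 0.74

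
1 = 1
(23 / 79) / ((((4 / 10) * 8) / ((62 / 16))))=3565 / 10112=0.35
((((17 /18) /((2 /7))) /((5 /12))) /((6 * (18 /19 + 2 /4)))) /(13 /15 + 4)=2261 /12045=0.19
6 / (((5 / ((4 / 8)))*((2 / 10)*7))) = 3 / 7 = 0.43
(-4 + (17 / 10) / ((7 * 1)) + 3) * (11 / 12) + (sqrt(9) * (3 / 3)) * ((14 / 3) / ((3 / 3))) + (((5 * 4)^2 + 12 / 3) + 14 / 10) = 418.71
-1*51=-51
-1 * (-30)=30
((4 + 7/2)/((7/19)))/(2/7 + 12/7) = 285/28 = 10.18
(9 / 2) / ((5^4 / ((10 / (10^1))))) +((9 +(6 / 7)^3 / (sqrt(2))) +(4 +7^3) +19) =108 * sqrt(2) / 343 +468759 / 1250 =375.45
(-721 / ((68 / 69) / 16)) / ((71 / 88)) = -17511648 / 1207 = -14508.41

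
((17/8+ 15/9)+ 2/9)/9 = 289/648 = 0.45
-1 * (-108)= 108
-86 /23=-3.74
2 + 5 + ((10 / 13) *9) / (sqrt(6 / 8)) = 7 + 60 *sqrt(3) / 13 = 14.99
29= 29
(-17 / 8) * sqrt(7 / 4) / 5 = -17 * sqrt(7) / 80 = -0.56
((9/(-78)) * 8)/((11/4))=-0.34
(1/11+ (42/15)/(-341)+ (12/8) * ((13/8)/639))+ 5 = 29555893/5810640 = 5.09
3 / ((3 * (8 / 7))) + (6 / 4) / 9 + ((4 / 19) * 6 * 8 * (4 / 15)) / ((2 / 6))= 20807 / 2280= 9.13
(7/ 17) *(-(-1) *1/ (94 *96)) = 7/ 153408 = 0.00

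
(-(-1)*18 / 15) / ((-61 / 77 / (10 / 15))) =-308 / 305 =-1.01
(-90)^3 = -729000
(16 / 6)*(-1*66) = -176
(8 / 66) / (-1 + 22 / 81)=-108 / 649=-0.17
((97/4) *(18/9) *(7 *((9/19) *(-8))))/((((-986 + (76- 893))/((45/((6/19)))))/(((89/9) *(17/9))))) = 10273270/5409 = 1899.29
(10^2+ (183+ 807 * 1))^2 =1188100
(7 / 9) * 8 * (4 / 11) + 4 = 620 / 99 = 6.26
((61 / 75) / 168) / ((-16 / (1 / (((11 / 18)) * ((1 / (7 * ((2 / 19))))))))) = -61 / 167200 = -0.00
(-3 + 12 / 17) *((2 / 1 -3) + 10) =-20.65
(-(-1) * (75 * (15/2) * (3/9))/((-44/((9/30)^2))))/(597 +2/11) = -0.00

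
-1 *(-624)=624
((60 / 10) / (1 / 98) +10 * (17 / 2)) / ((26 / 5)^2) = 16825 / 676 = 24.89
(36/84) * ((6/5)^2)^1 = 108/175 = 0.62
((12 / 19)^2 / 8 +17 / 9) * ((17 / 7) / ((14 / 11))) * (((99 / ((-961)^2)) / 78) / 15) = 0.00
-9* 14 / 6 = -21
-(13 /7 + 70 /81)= -2.72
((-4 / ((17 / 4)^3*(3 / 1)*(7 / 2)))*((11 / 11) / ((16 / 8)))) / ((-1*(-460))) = -64 / 11864895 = -0.00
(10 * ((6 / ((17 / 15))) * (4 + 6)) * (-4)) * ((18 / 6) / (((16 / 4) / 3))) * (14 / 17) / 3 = -378000 / 289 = -1307.96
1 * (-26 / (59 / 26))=-676 / 59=-11.46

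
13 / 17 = 0.76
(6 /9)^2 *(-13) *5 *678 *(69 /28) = -337870 /7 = -48267.14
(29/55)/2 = 29/110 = 0.26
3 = 3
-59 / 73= -0.81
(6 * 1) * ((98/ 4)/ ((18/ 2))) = 49/ 3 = 16.33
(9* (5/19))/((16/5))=225/304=0.74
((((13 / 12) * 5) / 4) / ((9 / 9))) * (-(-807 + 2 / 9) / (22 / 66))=3277.53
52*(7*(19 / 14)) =494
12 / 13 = 0.92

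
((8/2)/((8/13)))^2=169/4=42.25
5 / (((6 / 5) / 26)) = 325 / 3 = 108.33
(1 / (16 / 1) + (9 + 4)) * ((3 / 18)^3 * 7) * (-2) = -1463 / 1728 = -0.85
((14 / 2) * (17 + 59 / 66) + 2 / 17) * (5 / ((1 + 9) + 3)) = 703355 / 14586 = 48.22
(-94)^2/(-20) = -2209/5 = -441.80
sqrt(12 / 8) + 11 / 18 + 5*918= sqrt(6) / 2 + 82631 / 18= 4591.84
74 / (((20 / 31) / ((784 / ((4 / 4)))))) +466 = 451954 / 5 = 90390.80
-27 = -27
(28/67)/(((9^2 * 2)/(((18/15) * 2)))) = 0.01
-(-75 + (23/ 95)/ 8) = 56977/ 760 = 74.97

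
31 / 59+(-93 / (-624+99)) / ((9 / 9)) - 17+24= 79529 / 10325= 7.70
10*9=90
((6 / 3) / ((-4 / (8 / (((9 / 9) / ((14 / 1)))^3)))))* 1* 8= -87808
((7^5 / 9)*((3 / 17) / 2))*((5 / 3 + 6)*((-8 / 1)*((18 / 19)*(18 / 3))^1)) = -18554928 / 323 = -57445.60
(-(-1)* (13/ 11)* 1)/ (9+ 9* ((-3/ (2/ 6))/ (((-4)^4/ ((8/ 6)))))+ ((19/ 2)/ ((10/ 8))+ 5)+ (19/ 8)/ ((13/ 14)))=54080/ 1086151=0.05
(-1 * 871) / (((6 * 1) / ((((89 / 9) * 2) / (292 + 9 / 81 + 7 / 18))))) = -11926 / 1215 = -9.82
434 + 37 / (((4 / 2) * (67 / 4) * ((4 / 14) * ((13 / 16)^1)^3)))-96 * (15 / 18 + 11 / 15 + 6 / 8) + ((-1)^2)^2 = 161776857 / 735995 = 219.81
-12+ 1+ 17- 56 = -50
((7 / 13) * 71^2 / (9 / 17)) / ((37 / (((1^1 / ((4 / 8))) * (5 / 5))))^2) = 2399516 / 160173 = 14.98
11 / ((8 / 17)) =187 / 8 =23.38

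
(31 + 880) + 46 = 957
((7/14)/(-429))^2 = 0.00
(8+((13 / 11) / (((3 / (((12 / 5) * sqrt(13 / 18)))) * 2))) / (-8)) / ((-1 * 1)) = -8+13 * sqrt(26) / 1320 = -7.95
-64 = -64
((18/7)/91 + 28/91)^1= 214/637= 0.34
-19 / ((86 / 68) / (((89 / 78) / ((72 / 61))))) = -1753567 / 120744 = -14.52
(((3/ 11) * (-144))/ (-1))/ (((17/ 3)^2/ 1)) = 3888/ 3179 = 1.22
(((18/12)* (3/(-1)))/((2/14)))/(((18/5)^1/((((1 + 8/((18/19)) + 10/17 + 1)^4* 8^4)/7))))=-75856710.70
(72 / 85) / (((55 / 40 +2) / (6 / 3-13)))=-704 / 255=-2.76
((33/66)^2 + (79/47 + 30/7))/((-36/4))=-909/1316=-0.69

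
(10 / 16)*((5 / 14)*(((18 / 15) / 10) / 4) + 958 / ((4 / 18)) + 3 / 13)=2694.53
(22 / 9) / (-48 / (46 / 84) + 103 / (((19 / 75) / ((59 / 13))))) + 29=2606176835 / 89863857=29.00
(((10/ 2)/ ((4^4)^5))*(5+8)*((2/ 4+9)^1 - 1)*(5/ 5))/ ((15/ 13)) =2873/ 6597069766656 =0.00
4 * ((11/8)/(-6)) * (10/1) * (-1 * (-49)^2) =132055/6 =22009.17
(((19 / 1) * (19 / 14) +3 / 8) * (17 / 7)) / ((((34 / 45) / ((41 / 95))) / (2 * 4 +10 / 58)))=128118645 / 431984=296.58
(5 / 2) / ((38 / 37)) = 185 / 76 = 2.43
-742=-742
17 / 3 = 5.67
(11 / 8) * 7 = 77 / 8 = 9.62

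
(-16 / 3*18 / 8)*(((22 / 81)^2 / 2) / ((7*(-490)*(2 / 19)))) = 4598 / 3750705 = 0.00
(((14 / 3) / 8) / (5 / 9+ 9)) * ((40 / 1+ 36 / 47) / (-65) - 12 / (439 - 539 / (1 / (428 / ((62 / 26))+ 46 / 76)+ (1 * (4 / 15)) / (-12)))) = -269193390333 / 7026932441360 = -0.04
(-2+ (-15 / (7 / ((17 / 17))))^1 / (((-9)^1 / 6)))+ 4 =24 / 7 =3.43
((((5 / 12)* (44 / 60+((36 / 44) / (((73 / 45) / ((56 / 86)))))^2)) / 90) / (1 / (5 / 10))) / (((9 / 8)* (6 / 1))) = 15043704251 / 52149095525340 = 0.00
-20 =-20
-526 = -526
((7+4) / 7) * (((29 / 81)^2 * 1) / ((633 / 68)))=629068 / 29071791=0.02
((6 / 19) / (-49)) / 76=-3 / 35378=-0.00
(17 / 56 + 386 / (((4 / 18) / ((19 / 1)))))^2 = 3415787794225 / 3136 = 1089218046.63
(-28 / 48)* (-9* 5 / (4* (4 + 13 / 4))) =105 / 116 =0.91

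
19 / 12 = 1.58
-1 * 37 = -37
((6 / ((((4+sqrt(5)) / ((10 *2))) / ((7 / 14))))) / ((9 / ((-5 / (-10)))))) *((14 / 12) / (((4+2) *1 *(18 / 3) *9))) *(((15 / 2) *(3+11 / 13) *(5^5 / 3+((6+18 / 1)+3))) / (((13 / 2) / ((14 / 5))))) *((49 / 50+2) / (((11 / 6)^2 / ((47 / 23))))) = 44005171280 / 419061357- 11001292820 *sqrt(5) / 419061357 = 46.31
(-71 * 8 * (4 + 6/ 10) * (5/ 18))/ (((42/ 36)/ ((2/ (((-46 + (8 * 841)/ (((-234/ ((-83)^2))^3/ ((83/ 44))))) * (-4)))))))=-153438796368/ 159749954867587133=-0.00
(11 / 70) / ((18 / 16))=44 / 315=0.14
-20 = -20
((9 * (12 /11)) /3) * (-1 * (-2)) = 6.55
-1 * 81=-81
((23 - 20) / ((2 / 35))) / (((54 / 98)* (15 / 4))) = 686 / 27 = 25.41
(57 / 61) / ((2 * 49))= 57 / 5978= 0.01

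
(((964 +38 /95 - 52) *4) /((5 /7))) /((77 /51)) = 930648 /275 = 3384.17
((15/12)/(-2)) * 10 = -25/4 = -6.25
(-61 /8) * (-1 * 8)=61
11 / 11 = 1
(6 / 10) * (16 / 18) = 8 / 15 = 0.53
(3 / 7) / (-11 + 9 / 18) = -2 / 49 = -0.04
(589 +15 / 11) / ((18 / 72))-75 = 25151 / 11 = 2286.45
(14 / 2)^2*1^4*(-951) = -46599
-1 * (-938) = 938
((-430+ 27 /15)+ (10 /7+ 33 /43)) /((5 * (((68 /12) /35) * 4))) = -480852 /3655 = -131.56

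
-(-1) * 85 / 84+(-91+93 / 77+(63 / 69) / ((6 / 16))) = -262145 / 3036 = -86.35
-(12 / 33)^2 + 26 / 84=901 / 5082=0.18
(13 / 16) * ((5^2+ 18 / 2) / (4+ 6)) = 221 / 80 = 2.76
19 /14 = 1.36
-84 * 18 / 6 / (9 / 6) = -168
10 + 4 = 14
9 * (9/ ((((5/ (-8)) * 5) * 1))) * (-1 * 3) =1944/ 25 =77.76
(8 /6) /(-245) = -4 /735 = -0.01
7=7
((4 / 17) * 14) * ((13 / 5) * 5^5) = 455000 / 17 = 26764.71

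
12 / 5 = 2.40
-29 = -29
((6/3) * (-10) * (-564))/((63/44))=165440/21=7878.10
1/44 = 0.02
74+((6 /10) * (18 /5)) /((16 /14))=7589 /100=75.89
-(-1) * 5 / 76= 0.07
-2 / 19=-0.11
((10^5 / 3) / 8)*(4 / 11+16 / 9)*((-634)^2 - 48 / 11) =3586437159.47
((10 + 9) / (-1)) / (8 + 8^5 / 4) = -19 / 8200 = -0.00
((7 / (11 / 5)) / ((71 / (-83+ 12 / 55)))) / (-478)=31871 / 4106498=0.01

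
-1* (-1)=1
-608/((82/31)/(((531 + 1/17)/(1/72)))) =-6125750784/697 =-8788738.57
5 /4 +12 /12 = 9 /4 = 2.25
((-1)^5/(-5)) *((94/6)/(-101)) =-47/1515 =-0.03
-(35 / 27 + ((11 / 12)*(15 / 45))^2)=-1801 / 1296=-1.39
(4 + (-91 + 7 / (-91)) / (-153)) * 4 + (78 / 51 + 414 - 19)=825257 / 1989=414.91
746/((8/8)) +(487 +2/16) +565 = 14385/8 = 1798.12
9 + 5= 14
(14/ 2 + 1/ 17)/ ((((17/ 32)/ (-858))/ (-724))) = 2385377280/ 289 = 8253900.62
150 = 150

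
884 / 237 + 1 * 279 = 67007 / 237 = 282.73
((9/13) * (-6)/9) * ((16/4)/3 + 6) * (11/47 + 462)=-955900/611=-1564.48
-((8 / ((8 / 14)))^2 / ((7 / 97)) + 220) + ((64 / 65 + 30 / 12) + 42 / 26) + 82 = -28489 / 10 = -2848.90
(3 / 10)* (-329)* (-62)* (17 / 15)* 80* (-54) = -149802912 / 5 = -29960582.40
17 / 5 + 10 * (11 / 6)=326 / 15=21.73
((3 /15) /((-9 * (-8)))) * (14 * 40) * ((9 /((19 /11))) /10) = 77 /95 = 0.81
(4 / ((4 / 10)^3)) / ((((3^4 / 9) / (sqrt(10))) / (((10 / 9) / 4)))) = 625* sqrt(10) / 324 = 6.10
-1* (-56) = 56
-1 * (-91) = 91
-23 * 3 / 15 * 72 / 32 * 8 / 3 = -27.60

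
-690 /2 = -345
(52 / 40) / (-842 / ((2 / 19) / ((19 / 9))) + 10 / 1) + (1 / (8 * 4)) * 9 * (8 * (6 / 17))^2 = 984219867 / 438964990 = 2.24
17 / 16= 1.06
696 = 696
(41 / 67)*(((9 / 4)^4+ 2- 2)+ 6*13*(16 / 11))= 16058019 / 188672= 85.11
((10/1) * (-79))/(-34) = 395/17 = 23.24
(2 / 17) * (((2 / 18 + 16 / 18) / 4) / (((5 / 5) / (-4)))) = -2 / 17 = -0.12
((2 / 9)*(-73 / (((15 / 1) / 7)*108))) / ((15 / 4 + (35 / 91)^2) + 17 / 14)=-1209026 / 88176195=-0.01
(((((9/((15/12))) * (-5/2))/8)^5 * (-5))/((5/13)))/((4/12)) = 2302911/1024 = 2248.94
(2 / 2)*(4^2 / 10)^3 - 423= -52363 / 125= -418.90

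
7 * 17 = 119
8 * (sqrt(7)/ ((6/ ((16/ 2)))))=32 * sqrt(7)/ 3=28.22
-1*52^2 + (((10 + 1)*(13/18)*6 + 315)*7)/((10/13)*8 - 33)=-2930096/1047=-2798.56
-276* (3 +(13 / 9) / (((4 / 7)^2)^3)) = -12278.86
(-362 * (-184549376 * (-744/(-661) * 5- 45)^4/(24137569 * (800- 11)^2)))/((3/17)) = 60542.23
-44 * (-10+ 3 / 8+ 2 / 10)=4147 / 10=414.70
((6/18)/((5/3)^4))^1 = 27/625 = 0.04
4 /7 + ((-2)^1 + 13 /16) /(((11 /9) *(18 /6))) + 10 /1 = 12625 /1232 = 10.25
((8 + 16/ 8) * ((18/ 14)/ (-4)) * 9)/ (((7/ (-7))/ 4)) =810/ 7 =115.71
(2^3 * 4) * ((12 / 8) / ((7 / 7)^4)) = 48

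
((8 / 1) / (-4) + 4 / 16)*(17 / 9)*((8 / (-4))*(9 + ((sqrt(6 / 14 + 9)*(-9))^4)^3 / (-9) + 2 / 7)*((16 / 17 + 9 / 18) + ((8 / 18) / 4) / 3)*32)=-28157951187423933720953384 / 4084101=-6894528609215083985.67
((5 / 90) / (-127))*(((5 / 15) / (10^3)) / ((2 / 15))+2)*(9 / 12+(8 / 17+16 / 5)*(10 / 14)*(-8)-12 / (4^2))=6942 / 377825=0.02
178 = 178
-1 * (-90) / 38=45 / 19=2.37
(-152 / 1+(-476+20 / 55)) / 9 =-6904 / 99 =-69.74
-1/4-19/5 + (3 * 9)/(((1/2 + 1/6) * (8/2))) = 243/40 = 6.08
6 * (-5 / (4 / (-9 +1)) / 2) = 30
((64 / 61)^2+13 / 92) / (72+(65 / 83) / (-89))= 3140989335 / 182051815268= 0.02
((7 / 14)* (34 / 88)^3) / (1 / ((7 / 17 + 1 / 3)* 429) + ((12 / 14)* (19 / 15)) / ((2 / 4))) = 42472885 / 3202755776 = 0.01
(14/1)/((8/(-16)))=-28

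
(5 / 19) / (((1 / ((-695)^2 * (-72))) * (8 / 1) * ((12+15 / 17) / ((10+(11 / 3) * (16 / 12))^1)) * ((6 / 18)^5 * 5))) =-89126806950 / 1387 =-64258692.83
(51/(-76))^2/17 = 153/5776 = 0.03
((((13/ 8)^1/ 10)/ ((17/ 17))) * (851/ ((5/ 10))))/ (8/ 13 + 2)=105.75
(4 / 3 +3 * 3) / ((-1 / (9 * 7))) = -651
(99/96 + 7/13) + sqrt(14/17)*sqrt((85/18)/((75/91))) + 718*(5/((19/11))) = 7*sqrt(195)/45 + 16440247/7904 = 2082.16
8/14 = 4/7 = 0.57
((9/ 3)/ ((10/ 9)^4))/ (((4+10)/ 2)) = 19683/ 70000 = 0.28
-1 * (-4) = 4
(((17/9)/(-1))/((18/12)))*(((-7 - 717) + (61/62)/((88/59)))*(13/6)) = 96909605/49104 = 1973.56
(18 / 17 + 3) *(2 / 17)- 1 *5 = -1307 / 289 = -4.52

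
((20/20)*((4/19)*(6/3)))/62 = 0.01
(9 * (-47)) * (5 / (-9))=235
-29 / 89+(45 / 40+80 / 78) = 50671 / 27768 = 1.82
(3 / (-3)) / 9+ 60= 539 / 9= 59.89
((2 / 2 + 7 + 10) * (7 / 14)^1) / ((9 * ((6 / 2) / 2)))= 2 / 3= 0.67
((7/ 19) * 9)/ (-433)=-0.01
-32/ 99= -0.32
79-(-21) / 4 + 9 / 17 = 5765 / 68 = 84.78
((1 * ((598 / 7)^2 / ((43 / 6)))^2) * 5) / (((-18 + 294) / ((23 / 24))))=79925388010 / 4439449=18003.45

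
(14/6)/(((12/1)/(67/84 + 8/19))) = 1945/8208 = 0.24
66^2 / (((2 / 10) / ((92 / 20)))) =100188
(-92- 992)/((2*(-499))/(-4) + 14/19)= -41192/9509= -4.33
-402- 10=-412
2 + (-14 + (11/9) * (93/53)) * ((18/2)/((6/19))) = -335.88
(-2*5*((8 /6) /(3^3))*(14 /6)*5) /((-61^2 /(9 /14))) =100 /100467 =0.00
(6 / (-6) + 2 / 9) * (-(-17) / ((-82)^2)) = -119 / 60516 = -0.00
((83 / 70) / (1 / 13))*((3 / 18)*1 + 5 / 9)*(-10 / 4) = -27.83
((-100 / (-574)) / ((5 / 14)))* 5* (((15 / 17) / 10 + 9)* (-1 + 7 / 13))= -92700 / 9061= -10.23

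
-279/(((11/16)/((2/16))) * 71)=-558/781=-0.71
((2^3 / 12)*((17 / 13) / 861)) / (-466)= -17 / 7823907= -0.00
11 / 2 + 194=399 / 2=199.50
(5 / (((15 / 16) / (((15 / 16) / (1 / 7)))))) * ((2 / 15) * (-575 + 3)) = -8008 / 3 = -2669.33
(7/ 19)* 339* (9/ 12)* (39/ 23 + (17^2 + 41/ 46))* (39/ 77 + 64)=67754951307/ 38456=1761882.45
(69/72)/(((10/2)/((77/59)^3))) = 10500259/24645480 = 0.43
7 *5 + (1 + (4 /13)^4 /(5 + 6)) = 11310412 /314171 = 36.00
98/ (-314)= -49/ 157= -0.31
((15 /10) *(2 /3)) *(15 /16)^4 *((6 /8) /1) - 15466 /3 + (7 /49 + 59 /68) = -482315185553 /93585408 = -5153.74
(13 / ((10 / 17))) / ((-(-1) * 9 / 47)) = 10387 / 90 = 115.41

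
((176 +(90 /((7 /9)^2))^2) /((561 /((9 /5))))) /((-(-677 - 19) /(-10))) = -1.03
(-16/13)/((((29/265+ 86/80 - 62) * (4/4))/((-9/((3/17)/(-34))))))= 58817280/1676077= 35.09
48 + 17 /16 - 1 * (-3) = 833 /16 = 52.06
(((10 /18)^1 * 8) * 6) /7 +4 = 164 /21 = 7.81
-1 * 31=-31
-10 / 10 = -1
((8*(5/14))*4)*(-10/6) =-19.05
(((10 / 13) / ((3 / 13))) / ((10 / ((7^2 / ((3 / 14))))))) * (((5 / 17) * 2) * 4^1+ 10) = 48020 / 51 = 941.57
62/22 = 31/11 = 2.82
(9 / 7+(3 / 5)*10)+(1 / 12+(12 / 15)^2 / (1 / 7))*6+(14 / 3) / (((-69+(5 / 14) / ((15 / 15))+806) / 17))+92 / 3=709313677 / 10839150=65.44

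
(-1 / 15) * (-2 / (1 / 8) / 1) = 1.07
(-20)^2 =400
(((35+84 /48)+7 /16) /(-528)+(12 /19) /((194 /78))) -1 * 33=-510941833 /15569664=-32.82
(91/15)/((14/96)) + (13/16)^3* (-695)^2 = 5306881593/20480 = 259125.08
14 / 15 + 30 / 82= 799 / 615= 1.30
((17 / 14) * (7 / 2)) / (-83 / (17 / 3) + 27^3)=289 / 1337448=0.00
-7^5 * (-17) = 285719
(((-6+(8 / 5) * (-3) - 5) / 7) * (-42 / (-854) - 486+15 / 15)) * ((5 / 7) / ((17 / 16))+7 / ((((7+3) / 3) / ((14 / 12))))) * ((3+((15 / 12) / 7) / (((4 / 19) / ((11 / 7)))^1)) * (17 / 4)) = 4213756122189 / 66953600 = 62935.47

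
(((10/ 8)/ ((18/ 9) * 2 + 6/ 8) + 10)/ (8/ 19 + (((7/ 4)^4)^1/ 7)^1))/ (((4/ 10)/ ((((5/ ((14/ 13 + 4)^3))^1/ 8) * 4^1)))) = 5712200/ 20520027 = 0.28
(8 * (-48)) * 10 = -3840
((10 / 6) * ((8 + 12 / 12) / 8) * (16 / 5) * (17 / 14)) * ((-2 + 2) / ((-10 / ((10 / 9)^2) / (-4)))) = 0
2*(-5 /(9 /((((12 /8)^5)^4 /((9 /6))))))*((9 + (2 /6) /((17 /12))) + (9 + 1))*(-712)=18791830818945 /557056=33734186.18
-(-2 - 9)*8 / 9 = 88 / 9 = 9.78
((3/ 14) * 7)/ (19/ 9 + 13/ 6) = 27/ 77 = 0.35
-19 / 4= -4.75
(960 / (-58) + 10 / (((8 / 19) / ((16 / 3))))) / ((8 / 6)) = 82.59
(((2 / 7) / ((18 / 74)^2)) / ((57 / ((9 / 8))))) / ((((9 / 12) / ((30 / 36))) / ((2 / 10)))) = 1369 / 64638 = 0.02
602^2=362404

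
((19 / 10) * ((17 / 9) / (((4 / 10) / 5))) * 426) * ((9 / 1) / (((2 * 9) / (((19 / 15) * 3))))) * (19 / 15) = 8278813 / 180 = 45993.41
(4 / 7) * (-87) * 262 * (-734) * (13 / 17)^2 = 11310018096 / 2023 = 5590715.82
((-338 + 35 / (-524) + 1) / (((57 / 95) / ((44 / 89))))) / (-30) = 1942853 / 209862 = 9.26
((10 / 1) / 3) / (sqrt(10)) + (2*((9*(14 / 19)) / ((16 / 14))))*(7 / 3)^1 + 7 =sqrt(10) / 3 + 1295 / 38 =35.13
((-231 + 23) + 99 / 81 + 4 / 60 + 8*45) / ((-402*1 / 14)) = -5.34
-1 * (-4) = 4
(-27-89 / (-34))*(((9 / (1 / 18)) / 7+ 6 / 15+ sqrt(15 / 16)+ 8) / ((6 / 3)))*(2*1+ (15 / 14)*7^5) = -4120645638 / 595-29859751*sqrt(15) / 544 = -7138040.00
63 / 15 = 21 / 5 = 4.20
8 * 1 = 8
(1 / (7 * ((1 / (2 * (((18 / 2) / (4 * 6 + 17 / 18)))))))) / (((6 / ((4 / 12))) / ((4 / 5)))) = 72 / 15715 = 0.00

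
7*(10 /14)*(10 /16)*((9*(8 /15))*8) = 120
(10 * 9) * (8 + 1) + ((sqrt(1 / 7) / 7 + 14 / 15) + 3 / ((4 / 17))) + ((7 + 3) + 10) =sqrt(7) / 49 + 50621 / 60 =843.74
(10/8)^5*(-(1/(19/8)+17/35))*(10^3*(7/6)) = -15703125/4864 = -3228.44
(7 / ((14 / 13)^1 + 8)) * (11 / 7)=143 / 118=1.21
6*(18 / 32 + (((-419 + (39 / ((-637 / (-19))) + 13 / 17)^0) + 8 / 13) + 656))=1435.07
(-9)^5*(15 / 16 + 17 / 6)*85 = -302822955 / 16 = -18926434.69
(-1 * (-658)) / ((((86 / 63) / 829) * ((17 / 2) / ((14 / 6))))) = 80185854 / 731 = 109693.37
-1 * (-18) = 18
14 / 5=2.80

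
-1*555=-555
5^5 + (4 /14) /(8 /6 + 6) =240628 /77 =3125.04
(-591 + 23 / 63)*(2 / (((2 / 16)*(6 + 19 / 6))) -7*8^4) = 11735021888 / 693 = 16933653.52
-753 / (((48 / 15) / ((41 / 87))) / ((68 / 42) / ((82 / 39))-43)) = 1901325 / 406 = 4683.07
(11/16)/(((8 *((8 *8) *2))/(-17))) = -187/16384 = -0.01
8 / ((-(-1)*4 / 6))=12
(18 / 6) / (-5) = -3 / 5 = -0.60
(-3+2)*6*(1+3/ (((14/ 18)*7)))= -456/ 49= -9.31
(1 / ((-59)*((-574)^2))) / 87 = -1 / 1691200308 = -0.00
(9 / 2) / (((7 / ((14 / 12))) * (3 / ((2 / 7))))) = 1 / 14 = 0.07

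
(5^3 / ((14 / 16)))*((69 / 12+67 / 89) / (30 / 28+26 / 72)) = 20835000 / 32129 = 648.48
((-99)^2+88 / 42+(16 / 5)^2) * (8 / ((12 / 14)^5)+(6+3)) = 26331877111 / 102060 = 258003.89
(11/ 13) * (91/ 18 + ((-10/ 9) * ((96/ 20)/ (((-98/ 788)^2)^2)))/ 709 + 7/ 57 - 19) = -696031021260817/ 18171886419414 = -38.30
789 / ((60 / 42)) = 5523 / 10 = 552.30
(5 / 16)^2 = 0.10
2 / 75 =0.03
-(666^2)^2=-196741925136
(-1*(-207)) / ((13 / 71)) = 14697 / 13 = 1130.54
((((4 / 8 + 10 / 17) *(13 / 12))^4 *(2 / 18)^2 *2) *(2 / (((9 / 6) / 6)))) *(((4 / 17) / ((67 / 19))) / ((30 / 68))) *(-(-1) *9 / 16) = 1017030334099 / 31329916439040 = 0.03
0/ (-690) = 0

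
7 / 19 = 0.37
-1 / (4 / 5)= -5 / 4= -1.25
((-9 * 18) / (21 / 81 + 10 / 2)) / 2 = -2187 / 142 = -15.40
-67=-67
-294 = -294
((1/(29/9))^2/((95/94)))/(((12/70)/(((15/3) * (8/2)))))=177660/15979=11.12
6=6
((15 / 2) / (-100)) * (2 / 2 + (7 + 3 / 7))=-177 / 280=-0.63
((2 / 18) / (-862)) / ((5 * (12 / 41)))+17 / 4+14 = 8494969 / 465480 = 18.25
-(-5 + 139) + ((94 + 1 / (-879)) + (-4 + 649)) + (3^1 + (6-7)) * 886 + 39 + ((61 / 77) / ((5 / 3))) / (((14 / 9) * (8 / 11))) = 8326206673 / 3445680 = 2416.42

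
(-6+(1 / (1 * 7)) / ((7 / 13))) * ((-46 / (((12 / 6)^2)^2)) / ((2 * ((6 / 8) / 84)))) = 6463 / 7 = 923.29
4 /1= 4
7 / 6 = 1.17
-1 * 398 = -398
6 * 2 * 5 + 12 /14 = 60.86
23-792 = -769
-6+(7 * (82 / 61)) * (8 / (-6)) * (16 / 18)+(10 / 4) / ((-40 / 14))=-237529 / 13176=-18.03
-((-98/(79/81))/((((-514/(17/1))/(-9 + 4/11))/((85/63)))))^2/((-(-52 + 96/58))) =-433802446772625/14564267635588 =-29.79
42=42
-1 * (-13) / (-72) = -13 / 72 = -0.18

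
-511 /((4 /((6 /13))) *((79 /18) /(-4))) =53.74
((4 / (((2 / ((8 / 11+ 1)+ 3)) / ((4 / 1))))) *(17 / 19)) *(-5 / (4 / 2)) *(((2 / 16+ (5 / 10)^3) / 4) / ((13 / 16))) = -6.51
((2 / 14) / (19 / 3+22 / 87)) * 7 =29 / 191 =0.15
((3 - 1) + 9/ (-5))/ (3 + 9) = 1/ 60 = 0.02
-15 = -15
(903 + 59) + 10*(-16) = 802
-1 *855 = -855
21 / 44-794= -34915 / 44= -793.52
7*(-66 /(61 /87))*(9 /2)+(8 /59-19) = -10739400 /3599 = -2984.00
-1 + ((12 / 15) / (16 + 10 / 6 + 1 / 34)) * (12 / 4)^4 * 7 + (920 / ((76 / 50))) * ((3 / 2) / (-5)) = -1416439 / 9025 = -156.95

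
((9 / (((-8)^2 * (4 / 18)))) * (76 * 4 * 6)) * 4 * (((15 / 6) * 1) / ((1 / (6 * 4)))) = 277020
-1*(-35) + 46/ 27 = 991/ 27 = 36.70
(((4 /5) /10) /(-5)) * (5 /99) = -2 /2475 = -0.00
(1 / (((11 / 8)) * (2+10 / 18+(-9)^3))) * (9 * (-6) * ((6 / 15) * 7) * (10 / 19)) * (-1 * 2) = -15552 / 97603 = -0.16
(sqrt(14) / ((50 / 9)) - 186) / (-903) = 62 / 301 - 3 * sqrt(14) / 15050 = 0.21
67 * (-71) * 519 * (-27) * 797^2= 42342930941769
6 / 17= 0.35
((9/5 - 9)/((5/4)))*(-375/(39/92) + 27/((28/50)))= 438408/91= 4817.67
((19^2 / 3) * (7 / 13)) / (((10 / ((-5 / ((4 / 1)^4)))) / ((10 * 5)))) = -63175 / 9984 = -6.33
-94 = -94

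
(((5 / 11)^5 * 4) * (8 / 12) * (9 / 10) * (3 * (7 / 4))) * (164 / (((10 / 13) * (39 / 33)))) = 645750 / 14641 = 44.11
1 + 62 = 63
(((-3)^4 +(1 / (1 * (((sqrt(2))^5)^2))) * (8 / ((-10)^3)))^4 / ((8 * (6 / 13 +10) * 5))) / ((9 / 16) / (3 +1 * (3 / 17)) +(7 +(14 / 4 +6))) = 429773156581620333456039 / 69675520000000000000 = 6168.21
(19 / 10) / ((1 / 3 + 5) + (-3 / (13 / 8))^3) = -125229 / 63200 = -1.98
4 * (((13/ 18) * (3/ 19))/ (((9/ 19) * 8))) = 13/ 108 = 0.12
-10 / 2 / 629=-5 / 629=-0.01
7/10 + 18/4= 26/5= 5.20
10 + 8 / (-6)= 26 / 3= 8.67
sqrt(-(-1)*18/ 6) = sqrt(3) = 1.73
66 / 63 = 22 / 21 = 1.05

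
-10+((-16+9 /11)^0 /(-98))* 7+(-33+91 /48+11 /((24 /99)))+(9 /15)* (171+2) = 181439 /1680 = 108.00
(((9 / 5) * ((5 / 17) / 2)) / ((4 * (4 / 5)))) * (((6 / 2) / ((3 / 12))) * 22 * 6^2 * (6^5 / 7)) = 103926240 / 119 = 873329.75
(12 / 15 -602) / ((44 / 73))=-997.45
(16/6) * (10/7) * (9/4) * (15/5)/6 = 30/7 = 4.29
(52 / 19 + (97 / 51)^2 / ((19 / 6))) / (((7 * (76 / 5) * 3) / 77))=0.94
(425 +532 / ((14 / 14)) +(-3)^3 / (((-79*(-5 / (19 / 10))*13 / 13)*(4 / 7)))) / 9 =5039003 / 47400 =106.31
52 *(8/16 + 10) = 546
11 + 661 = 672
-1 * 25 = -25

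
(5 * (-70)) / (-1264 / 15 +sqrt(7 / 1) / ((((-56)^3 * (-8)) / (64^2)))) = 3858750 * sqrt(7) / 26852476447 +111531252000 / 26852476447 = 4.15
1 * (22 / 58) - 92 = -2657 / 29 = -91.62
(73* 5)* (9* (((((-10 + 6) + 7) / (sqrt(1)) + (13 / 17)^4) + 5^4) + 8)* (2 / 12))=58196969115 / 167042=348397.22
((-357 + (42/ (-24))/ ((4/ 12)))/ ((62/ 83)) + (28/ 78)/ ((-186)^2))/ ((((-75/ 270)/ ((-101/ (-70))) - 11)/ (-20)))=-660855725495/ 762622692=-866.56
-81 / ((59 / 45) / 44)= -160380 / 59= -2718.31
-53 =-53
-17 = -17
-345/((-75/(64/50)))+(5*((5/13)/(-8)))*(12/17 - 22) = 1216249/110500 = 11.01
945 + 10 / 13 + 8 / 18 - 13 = 109186 / 117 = 933.21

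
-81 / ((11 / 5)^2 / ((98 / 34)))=-99225 / 2057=-48.24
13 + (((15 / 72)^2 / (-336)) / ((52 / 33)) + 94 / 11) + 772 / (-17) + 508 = 303704123167 / 627314688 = 484.13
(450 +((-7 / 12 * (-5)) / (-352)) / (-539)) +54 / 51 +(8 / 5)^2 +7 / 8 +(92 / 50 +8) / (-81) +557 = 1258221649637 / 1244073600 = 1011.37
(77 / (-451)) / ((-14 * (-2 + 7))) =1 / 410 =0.00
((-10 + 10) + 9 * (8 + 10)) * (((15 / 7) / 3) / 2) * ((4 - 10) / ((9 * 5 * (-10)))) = 27 / 35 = 0.77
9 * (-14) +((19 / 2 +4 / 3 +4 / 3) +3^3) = -521 / 6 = -86.83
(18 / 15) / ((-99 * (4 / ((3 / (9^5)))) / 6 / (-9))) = 1 / 120285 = 0.00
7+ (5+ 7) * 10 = 127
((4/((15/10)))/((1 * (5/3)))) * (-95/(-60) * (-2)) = -76/15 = -5.07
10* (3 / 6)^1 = 5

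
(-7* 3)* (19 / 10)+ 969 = 929.10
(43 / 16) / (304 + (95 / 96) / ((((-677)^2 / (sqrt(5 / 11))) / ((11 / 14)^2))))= 3197994695969965129728 / 361745260492974657094619-1274722947960 * sqrt(55) / 361745260492974657094619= 0.01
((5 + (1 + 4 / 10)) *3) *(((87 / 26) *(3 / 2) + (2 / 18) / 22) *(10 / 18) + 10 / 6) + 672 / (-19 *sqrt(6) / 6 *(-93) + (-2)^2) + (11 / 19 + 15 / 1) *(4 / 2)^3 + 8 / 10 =395808 *sqrt(6) / 1040731 + 80553225989276 / 381734927145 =211.95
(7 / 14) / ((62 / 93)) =0.75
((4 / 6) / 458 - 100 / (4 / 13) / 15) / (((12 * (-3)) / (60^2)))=1488400 / 687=2166.52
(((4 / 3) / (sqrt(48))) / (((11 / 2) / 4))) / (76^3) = sqrt(3) / 5432328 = 0.00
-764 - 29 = -793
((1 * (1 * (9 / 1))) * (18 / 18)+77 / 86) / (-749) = -851 / 64414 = -0.01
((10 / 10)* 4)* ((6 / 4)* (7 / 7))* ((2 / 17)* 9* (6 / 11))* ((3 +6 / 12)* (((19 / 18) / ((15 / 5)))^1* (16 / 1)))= 12768 / 187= 68.28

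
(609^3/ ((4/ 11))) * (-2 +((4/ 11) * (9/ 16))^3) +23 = -38315771400583/ 30976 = -1236950264.74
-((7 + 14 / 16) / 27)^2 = -49 / 576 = -0.09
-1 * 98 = -98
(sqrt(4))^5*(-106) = -3392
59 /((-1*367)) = -59 /367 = -0.16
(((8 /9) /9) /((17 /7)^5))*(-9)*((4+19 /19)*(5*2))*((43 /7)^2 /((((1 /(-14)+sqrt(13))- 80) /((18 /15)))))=19888731520*sqrt(13) /5341898174103+1592519145280 /5341898174103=0.31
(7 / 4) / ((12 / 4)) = 7 / 12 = 0.58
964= 964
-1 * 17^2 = -289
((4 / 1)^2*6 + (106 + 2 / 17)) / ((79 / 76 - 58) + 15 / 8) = -522272 / 142341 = -3.67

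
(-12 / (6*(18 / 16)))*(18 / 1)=-32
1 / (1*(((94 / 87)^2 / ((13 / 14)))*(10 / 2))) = 98397 / 618520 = 0.16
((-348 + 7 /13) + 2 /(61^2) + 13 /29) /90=-48679535 /12625353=-3.86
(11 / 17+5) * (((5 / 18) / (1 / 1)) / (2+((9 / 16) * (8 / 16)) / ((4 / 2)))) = 5120 / 6987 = 0.73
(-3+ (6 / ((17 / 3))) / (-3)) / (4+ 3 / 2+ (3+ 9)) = -114 / 595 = -0.19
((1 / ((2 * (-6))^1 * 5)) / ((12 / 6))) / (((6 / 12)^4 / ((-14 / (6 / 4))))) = 56 / 45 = 1.24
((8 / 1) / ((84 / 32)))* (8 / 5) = 512 / 105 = 4.88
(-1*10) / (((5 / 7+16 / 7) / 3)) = -10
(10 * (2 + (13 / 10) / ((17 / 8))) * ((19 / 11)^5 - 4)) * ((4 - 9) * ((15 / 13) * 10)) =-46924695000 / 2737867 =-17139.14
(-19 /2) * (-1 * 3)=57 /2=28.50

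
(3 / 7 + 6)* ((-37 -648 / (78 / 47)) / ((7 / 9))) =-2250585 / 637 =-3533.10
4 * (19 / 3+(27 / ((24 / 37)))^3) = 288510.00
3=3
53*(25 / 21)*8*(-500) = -5300000 / 21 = -252380.95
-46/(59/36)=-1656/59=-28.07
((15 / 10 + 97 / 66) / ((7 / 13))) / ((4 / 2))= 91 / 33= 2.76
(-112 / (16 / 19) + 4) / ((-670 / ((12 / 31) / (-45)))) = -86 / 51925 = -0.00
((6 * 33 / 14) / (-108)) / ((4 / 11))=-121 / 336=-0.36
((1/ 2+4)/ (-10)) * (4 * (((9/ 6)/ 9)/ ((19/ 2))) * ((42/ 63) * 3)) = -0.06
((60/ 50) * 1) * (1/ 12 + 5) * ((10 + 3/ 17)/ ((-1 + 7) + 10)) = 10553/ 2720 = 3.88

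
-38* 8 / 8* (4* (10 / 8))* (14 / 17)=-2660 / 17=-156.47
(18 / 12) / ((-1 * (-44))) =3 / 88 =0.03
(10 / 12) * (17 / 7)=85 / 42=2.02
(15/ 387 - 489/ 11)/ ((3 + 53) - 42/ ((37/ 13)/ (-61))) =-1165981/ 25100691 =-0.05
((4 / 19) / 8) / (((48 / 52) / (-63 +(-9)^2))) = 39 / 76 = 0.51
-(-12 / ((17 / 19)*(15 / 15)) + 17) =-61 / 17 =-3.59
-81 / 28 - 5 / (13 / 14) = -3013 / 364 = -8.28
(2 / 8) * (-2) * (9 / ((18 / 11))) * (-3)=33 / 4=8.25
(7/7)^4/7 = 1/7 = 0.14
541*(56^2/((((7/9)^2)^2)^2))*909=1354818748124736/117649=11515769348.87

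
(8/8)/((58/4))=2/29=0.07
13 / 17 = 0.76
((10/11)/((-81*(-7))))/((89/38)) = 380/555093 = 0.00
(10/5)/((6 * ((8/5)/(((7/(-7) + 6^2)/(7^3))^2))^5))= 30517578125/7843898946120450146304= 0.00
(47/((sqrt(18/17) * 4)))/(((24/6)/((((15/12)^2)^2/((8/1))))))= 29375 * sqrt(34)/196608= 0.87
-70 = -70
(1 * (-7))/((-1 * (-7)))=-1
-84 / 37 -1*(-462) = 17010 / 37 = 459.73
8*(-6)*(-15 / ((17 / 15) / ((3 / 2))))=16200 / 17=952.94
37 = 37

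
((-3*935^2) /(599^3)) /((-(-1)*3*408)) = -51425 /5158123176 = -0.00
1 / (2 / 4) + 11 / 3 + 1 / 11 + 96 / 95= 21218 / 3135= 6.77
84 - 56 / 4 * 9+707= 665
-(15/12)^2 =-1.56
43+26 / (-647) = 27795 / 647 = 42.96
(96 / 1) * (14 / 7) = 192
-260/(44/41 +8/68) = -18122/83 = -218.34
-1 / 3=-0.33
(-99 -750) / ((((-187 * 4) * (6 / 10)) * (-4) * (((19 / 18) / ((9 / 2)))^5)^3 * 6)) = -220097378.15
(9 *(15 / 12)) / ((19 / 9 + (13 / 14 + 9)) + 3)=567 / 758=0.75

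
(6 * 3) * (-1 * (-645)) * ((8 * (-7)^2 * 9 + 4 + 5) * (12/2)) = 246387420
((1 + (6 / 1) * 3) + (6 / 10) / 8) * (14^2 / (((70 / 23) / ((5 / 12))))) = 122843 / 240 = 511.85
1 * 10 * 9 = 90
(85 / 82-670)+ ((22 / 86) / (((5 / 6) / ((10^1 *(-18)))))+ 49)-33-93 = -2825099 / 3526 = -801.22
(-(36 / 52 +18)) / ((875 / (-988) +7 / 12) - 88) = 13851 / 65432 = 0.21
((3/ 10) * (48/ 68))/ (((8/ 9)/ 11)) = 891/ 340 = 2.62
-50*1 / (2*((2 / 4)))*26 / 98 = -650 / 49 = -13.27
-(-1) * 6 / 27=2 / 9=0.22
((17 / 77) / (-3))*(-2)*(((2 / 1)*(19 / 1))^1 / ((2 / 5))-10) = 2890 / 231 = 12.51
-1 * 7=-7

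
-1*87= -87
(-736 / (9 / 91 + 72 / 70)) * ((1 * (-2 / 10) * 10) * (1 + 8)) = 11750.18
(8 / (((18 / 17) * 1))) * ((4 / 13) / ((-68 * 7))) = -4 / 819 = -0.00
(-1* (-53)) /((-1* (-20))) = 53 /20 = 2.65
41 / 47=0.87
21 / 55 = 0.38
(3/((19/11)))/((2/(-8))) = -132/19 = -6.95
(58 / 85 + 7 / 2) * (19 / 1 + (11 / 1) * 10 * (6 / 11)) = 56169 / 170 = 330.41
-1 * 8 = -8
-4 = -4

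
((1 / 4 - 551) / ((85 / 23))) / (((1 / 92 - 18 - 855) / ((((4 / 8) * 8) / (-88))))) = -1165387 / 150189050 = -0.01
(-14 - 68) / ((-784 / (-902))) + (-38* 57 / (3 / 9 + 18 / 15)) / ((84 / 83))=-6717523 / 4508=-1490.13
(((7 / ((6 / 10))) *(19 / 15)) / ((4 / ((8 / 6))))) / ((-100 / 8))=-266 / 675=-0.39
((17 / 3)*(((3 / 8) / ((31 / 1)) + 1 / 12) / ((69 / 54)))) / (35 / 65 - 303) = -15691 / 11214064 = -0.00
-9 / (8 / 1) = -9 / 8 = -1.12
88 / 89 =0.99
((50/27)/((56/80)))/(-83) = -500/15687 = -0.03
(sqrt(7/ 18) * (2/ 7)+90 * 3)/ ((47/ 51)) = 293.17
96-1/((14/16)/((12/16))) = 666/7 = 95.14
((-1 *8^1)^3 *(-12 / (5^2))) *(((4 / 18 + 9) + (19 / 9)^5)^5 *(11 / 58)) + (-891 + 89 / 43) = 121806856281129951798985378261704931664 / 7460156588764501484970837525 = 16327654095.70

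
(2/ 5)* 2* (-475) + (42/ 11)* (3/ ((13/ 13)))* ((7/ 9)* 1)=-4082/ 11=-371.09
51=51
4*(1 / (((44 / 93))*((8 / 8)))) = 93 / 11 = 8.45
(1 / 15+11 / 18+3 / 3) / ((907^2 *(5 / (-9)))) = -151 / 41132450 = -0.00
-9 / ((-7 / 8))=72 / 7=10.29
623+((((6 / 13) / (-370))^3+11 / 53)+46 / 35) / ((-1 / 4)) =3183778461917393 / 5160825226375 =616.91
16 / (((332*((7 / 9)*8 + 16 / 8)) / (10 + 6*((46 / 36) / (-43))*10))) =6360 / 132053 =0.05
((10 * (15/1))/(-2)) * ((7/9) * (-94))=5483.33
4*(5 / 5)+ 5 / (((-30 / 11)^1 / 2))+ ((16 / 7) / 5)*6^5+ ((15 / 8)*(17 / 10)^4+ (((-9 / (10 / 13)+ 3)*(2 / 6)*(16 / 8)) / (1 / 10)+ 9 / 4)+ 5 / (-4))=1180615423 / 336000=3513.74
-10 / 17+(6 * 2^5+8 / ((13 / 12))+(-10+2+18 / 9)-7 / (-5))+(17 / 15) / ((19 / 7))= 12257758 / 62985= 194.61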